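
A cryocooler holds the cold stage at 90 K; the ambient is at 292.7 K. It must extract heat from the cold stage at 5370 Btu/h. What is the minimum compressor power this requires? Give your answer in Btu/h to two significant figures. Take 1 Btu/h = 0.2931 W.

The reservoir spacing is ΔT = 292.7 − 90 = 202.7 K.
COP_Carnot = T_C/ΔT = 90.00/202.7 = 0.4440.
Ẇ_min = Q̇/COP_Carnot = 5370/0.4440 = 12090 Btu/h.

12000 Btu/h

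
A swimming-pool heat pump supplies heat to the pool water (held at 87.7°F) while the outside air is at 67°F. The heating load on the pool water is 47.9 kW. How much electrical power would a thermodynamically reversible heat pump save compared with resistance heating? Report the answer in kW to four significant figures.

In absolute terms T_C = 292.59 K and T_H = 304.09 K, so ΔT = 11.50 K.
COP_Carnot = T_H/ΔT = 304.09/11.50 = 26.44.
Resistance heating needs Ẇ_res = Q̇_H = 47.90 kW; the reversible heat pump needs only Ẇ_hp = Q̇_H/COP = 1.811 kW.
Saving = 47.90 − 1.811 = 46.09 kW.

46.09 kW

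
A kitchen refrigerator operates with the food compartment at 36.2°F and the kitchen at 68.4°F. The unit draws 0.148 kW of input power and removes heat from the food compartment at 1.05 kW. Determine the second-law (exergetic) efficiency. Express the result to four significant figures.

0.4607

COP_actual = Q̇_C/Ẇ = 1.050/0.1480 = 7.095.
In absolute terms T_C = 275.48 K and T_H = 293.37 K, so ΔT = 17.89 K.
COP_Carnot = T_C/ΔT = 275.48/17.89 = 15.40.
η_II = COP_actual/COP_Carnot = 7.095/15.40 = 0.4607.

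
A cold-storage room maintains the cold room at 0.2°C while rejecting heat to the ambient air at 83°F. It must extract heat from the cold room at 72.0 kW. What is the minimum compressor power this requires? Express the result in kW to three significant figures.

In absolute terms T_C = 273.35 K and T_H = 301.48 K, so ΔT = 28.13 K.
COP_Carnot = T_C/ΔT = 273.35/28.13 = 9.716.
Ẇ_min = Q̇/COP_Carnot = 72.00/9.716 = 7.410 kW.

7.41 kW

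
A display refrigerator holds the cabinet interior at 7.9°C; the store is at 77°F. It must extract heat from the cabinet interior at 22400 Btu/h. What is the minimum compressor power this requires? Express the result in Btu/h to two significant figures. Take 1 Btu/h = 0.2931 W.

In absolute terms T_C = 281.05 K and T_H = 298.15 K, so ΔT = 17.10 K.
COP_Carnot = T_C/ΔT = 281.05/17.10 = 16.44.
Ẇ_min = Q̇/COP_Carnot = 22400/16.44 = 1363 Btu/h.

1400 Btu/h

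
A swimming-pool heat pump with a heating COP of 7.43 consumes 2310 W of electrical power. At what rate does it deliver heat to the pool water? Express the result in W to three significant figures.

Q̇_H = COP_HP × Ẇ = 7.43 × 2310 = 17160 W.

17200 W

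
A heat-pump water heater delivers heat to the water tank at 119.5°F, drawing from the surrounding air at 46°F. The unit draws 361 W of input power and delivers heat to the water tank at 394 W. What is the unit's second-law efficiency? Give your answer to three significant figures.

0.139

COP_actual = Q̇_H/Ẇ = 394.0/361.0 = 1.091.
In absolute terms T_C = 280.93 K and T_H = 321.76 K, so ΔT = 40.83 K.
COP_Carnot = T_H/ΔT = 321.76/40.83 = 7.880.
η_II = COP_actual/COP_Carnot = 1.091/7.880 = 0.1385.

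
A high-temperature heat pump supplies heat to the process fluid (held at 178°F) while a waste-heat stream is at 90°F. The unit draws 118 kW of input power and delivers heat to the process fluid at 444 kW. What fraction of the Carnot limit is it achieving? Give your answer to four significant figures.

COP_actual = Q̇_H/Ẇ = 444.0/118.0 = 3.763.
In absolute terms T_C = 305.37 K and T_H = 354.26 K, so ΔT = 48.89 K.
COP_Carnot = T_H/ΔT = 354.26/48.89 = 7.246.
η_II = COP_actual/COP_Carnot = 3.763/7.246 = 0.5193.

0.5193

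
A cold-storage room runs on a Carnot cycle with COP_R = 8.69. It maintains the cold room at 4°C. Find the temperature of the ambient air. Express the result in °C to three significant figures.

COP_R = T_C/(T_H − T_C) gives T_H − T_C = T_C/COP.
With T_C = 277.15 K, T_H = 277.15 × (1 + 1/8.69) = 309.04 K.
Converting, 309.04 K = 35.89°C.

35.9 °C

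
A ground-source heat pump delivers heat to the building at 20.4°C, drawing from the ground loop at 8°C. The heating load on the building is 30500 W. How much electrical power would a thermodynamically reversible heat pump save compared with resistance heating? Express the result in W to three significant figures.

In absolute terms T_C = 281.15 K and T_H = 293.55 K, so ΔT = 12.40 K.
COP_Carnot = T_H/ΔT = 293.55/12.40 = 23.67.
Resistance heating needs Ẇ_res = Q̇_H = 30500 W; the reversible heat pump needs only Ẇ_hp = Q̇_H/COP = 1288 W.
Saving = 30500 − 1288 = 29210 W.

29200 W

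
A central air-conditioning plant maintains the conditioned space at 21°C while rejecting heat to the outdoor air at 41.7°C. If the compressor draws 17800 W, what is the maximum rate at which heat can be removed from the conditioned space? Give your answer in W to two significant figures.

In absolute terms T_C = 294.15 K and T_H = 314.85 K, so ΔT = 20.70 K.
COP_Carnot = T_C/ΔT = 294.15/20.70 = 14.21.
Q̇_max = COP_Carnot × Ẇ = 14.21 × 17800 W = 252900 W.

250000 W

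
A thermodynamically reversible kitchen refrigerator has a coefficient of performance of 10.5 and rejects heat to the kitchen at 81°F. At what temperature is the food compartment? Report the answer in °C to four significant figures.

1.103 °C

For a Carnot refrigerator COP_R = T_C/(T_H − T_C), so T_C = COP·T_H/(1 + COP).
With T_H = 300.37 K, T_C = 10.5 × 300.37/11.50 = 274.25 K.
Converting, 274.25 K = 1.10°C.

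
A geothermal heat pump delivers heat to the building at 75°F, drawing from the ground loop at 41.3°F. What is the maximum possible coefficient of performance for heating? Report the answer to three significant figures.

15.9

In absolute terms T_C = 278.32 K and T_H = 297.04 K, so ΔT = 18.72 K.
For a reversible cycle, COP_Carnot = T_H/ΔT = 297.04/18.72 = 15.87.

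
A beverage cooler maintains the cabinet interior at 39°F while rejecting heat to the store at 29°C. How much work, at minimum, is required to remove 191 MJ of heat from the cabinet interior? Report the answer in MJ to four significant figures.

In absolute terms T_C = 277.04 K and T_H = 302.15 K, so ΔT = 25.11 K.
The reversible limit is COP_R = T_C/ΔT = 11.03, so W_min = Q_C/COP = Q_C·ΔT/T_C.
W_min = 191.0 × 25.11/277.04 = 17.31 MJ.

17.31 MJ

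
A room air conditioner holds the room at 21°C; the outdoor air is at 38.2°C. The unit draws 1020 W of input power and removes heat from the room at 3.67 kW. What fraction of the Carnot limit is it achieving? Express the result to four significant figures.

0.2104

Converting, Q̇_C = 3.670 kW = 3670 W, so COP_actual = Q̇_C/Ẇ = 3670/1020 = 3.598.
In absolute terms T_C = 294.15 K and T_H = 311.35 K, so ΔT = 17.20 K.
COP_Carnot = T_C/ΔT = 294.15/17.20 = 17.10.
η_II = COP_actual/COP_Carnot = 3.598/17.10 = 0.2104.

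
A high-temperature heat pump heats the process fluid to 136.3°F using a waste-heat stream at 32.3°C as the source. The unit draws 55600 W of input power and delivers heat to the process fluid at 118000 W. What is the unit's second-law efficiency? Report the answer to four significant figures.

COP_actual = Q̇_H/Ẇ = 118000/55600 = 2.122.
In absolute terms T_C = 305.45 K and T_H = 331.09 K, so ΔT = 25.64 K.
COP_Carnot = T_H/ΔT = 331.09/25.64 = 12.91.
η_II = COP_actual/COP_Carnot = 2.122/12.91 = 0.1644.

0.1644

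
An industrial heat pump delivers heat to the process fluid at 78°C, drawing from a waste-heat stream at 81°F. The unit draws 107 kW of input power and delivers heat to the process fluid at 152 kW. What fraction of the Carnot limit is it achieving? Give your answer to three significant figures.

COP_actual = Q̇_H/Ẇ = 152.0/107.0 = 1.421.
In absolute terms T_C = 300.37 K and T_H = 351.15 K, so ΔT = 50.78 K.
COP_Carnot = T_H/ΔT = 351.15/50.78 = 6.915.
η_II = COP_actual/COP_Carnot = 1.421/6.915 = 0.2054.

0.205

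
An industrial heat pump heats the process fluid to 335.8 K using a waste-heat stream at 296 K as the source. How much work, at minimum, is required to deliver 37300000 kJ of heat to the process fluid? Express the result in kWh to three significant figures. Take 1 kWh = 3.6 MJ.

The reservoir spacing is ΔT = 335.8 − 296 = 39.80 K.
The reversible limit is COP_HP = T_H/ΔT = 8.437, so W_min = Q_H/COP = Q_H·ΔT/T_H.
W_min = 37300000 × 39.80/335.80 = 4421000 kJ = 1228 kWh.

1230 kWh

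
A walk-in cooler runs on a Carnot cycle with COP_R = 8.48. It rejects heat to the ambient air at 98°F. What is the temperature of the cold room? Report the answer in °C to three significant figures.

3.99 °C

For a Carnot refrigerator COP_R = T_C/(T_H − T_C), so T_C = COP·T_H/(1 + COP).
With T_H = 309.82 K, T_C = 8.48 × 309.82/9.480 = 277.14 K.
Converting, 277.14 K = 3.99°C.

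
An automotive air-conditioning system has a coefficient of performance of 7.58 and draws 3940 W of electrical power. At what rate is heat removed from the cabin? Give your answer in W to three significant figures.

29900 W

Q̇_C = COP × Ẇ = 7.58 × 3940 = 29870 W.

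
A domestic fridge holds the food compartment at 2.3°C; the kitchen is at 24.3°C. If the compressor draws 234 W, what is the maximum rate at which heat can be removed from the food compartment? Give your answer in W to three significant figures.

In absolute terms T_C = 275.45 K and T_H = 297.45 K, so ΔT = 22.00 K.
COP_Carnot = T_C/ΔT = 275.45/22.00 = 12.52.
Q̇_max = COP_Carnot × Ẇ = 12.52 × 234.0 W = 2930 W.

2930 W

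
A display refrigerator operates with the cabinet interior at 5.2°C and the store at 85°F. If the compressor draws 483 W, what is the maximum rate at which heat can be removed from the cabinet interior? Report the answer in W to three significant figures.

In absolute terms T_C = 278.35 K and T_H = 302.59 K, so ΔT = 24.24 K.
COP_Carnot = T_C/ΔT = 278.35/24.24 = 11.48.
Q̇_max = COP_Carnot × Ẇ = 11.48 × 483.0 W = 5545 W.

5550 W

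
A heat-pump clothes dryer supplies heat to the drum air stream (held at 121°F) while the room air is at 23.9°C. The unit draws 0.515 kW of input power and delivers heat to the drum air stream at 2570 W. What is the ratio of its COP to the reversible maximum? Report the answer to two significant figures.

0.40

Converting, Q̇_H = 2570 W = 2.570 kW, so COP_actual = Q̇_H/Ẇ = 2.570/0.5150 = 4.990.
In absolute terms T_C = 297.05 K and T_H = 322.59 K, so ΔT = 25.54 K.
COP_Carnot = T_H/ΔT = 322.59/25.54 = 12.63.
η_II = COP_actual/COP_Carnot = 4.990/12.63 = 0.3952.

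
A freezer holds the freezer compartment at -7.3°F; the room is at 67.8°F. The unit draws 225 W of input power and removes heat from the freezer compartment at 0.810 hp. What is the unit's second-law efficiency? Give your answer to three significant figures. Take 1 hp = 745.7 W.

0.446

Converting, Q̇_C = 0.8100 hp = 604.0 W, so COP_actual = Q̇_C/Ẇ = 604.0/225.0 = 2.685.
In absolute terms T_C = 251.32 K and T_H = 293.04 K, so ΔT = 41.72 K.
COP_Carnot = T_C/ΔT = 251.32/41.72 = 6.024.
η_II = COP_actual/COP_Carnot = 2.685/6.024 = 0.4457.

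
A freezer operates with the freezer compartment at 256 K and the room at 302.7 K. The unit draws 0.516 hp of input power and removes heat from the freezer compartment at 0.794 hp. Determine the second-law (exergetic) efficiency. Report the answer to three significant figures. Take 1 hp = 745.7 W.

0.281

COP_actual = Q̇_C/Ẇ = 0.7940/0.5160 = 1.539.
The reservoir spacing is ΔT = 302.7 − 256 = 46.70 K.
COP_Carnot = T_C/ΔT = 256.00/46.70 = 5.482.
η_II = COP_actual/COP_Carnot = 1.539/5.482 = 0.2807.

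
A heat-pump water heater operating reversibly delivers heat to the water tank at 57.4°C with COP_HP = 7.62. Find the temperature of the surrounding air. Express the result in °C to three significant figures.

COP_HP = T_H/(T_H − T_C) gives T_H − T_C = T_H/COP.
With T_H = 330.55 K, T_C = 330.55 × (1 − 1/7.62) = 287.17 K.
Converting, 287.17 K = 14.02°C.

14.0 °C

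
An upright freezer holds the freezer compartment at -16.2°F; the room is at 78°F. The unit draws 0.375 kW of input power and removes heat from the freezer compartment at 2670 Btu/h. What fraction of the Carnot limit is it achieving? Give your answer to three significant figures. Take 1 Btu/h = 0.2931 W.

0.443

Converting, Q̇_C = 2670 Btu/h = 0.7826 kW, so COP_actual = Q̇_C/Ẇ = 0.7826/0.3750 = 2.087.
In absolute terms T_C = 246.37 K and T_H = 298.71 K, so ΔT = 52.33 K.
COP_Carnot = T_C/ΔT = 246.37/52.33 = 4.708.
η_II = COP_actual/COP_Carnot = 2.087/4.708 = 0.4433.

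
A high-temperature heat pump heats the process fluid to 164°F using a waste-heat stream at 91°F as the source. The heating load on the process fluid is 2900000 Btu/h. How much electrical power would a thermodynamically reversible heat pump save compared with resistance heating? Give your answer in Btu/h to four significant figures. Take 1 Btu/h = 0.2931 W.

2561000 Btu/h

In absolute terms T_C = 305.93 K and T_H = 346.48 K, so ΔT = 40.56 K.
COP_Carnot = T_H/ΔT = 346.48/40.56 = 8.543.
Resistance heating needs Ẇ_res = Q̇_H = 2900000 Btu/h; the reversible heat pump needs only Ẇ_hp = Q̇_H/COP = 339400 Btu/h.
Saving = 2900000 − 339400 = 2561000 Btu/h.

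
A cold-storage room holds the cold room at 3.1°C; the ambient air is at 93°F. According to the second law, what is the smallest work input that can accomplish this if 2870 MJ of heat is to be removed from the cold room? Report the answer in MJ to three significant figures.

In absolute terms T_C = 276.25 K and T_H = 307.04 K, so ΔT = 30.79 K.
The reversible limit is COP_R = T_C/ΔT = 8.972, so W_min = Q_C/COP = Q_C·ΔT/T_C.
W_min = 2870 × 30.79/276.25 = 319.9 MJ.

320 MJ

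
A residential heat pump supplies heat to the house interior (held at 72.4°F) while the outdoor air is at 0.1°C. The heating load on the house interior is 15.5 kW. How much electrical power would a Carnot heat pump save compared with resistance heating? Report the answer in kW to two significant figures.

In absolute terms T_C = 273.25 K and T_H = 295.59 K, so ΔT = 22.34 K.
COP_Carnot = T_H/ΔT = 295.59/22.34 = 13.23.
Resistance heating needs Ẇ_res = Q̇_H = 15.50 kW; the reversible heat pump needs only Ẇ_hp = Q̇_H/COP = 1.172 kW.
Saving = 15.50 − 1.172 = 14.33 kW.

14 kW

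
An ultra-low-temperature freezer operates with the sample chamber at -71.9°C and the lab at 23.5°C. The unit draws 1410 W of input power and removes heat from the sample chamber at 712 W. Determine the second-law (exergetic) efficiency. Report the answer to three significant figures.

COP_actual = Q̇_C/Ẇ = 712.0/1410 = 0.5050.
In absolute terms T_C = 201.25 K and T_H = 296.65 K, so ΔT = 95.40 K.
COP_Carnot = T_C/ΔT = 201.25/95.40 = 2.110.
η_II = COP_actual/COP_Carnot = 0.5050/2.110 = 0.2394.

0.239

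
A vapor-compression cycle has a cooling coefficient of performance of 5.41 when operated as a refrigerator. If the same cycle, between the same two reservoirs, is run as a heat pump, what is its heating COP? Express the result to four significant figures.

The first law on one cycle gives Q_H = Q_C + W, so Q_H/W = Q_C/W + 1.
COP_HP = COP_R + 1 = 5.41 + 1 = 6.41.

6.410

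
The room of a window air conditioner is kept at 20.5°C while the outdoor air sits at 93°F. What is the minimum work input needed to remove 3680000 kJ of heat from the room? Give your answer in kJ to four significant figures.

In absolute terms T_C = 293.65 K and T_H = 307.04 K, so ΔT = 13.39 K.
The reversible limit is COP_R = T_C/ΔT = 21.93, so W_min = Q_C/COP = Q_C·ΔT/T_C.
W_min = 3680000 × 13.39/293.65 = 167800 kJ.

167800 kJ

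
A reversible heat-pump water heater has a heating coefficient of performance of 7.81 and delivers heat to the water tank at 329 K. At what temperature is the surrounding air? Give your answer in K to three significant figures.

COP_HP = T_H/(T_H − T_C) gives T_H − T_C = T_H/COP.
With T_H = 329.00 K, T_C = 329.00 × (1 − 1/7.81) = 286.87 K.

287 K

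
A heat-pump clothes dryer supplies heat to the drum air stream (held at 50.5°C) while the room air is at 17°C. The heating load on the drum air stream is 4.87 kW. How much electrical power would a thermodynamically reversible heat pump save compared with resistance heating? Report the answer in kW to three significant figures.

4.37 kW

In absolute terms T_C = 290.15 K and T_H = 323.65 K, so ΔT = 33.50 K.
COP_Carnot = T_H/ΔT = 323.65/33.50 = 9.661.
Resistance heating needs Ẇ_res = Q̇_H = 4.870 kW; the reversible heat pump needs only Ẇ_hp = Q̇_H/COP = 0.5041 kW.
Saving = 4.870 − 0.5041 = 4.366 kW.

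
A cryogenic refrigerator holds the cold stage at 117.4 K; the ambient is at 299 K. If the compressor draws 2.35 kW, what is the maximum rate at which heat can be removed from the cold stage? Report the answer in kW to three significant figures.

1.52 kW

The reservoir spacing is ΔT = 299 − 117.4 = 181.6 K.
COP_Carnot = T_C/ΔT = 117.40/181.6 = 0.6465.
Q̇_max = COP_Carnot × Ẇ = 0.6465 × 2.350 kW = 1.519 kW.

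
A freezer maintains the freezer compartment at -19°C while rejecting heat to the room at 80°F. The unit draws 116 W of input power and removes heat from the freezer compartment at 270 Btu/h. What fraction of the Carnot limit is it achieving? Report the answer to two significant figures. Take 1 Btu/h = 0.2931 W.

Converting, Q̇_C = 270.0 Btu/h = 79.14 W, so COP_actual = Q̇_C/Ẇ = 79.14/116.0 = 0.6822.
In absolute terms T_C = 254.15 K and T_H = 299.82 K, so ΔT = 45.67 K.
COP_Carnot = T_C/ΔT = 254.15/45.67 = 5.565.
η_II = COP_actual/COP_Carnot = 0.6822/5.565 = 0.1226.

0.12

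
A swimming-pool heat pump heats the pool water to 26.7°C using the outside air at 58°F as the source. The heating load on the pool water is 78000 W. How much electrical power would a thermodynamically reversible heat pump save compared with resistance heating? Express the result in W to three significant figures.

74800 W

In absolute terms T_C = 287.59 K and T_H = 299.85 K, so ΔT = 12.26 K.
COP_Carnot = T_H/ΔT = 299.85/12.26 = 24.47.
Resistance heating needs Ẇ_res = Q̇_H = 78000 W; the reversible heat pump needs only Ẇ_hp = Q̇_H/COP = 3188 W.
Saving = 78000 − 3188 = 74810 W.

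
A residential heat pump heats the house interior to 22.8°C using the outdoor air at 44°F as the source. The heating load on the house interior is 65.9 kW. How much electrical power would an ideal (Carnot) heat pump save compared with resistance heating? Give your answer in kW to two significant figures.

62 kW

In absolute terms T_C = 279.82 K and T_H = 295.95 K, so ΔT = 16.13 K.
COP_Carnot = T_H/ΔT = 295.95/16.13 = 18.34.
Resistance heating needs Ẇ_res = Q̇_H = 65.90 kW; the reversible heat pump needs only Ẇ_hp = Q̇_H/COP = 3.592 kW.
Saving = 65.90 − 3.592 = 62.31 kW.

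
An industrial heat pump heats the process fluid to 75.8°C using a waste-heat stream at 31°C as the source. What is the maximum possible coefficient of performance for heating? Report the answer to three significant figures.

In absolute terms T_C = 304.15 K and T_H = 348.95 K, so ΔT = 44.80 K.
For a reversible cycle, COP_Carnot = T_H/ΔT = 348.95/44.80 = 7.789.

7.79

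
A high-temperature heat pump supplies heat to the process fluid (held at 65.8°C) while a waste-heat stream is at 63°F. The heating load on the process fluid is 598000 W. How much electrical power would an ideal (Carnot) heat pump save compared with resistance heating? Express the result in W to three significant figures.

512000 W

In absolute terms T_C = 290.37 K and T_H = 338.95 K, so ΔT = 48.58 K.
COP_Carnot = T_H/ΔT = 338.95/48.58 = 6.977.
Resistance heating needs Ẇ_res = Q̇_H = 598000 W; the reversible heat pump needs only Ẇ_hp = Q̇_H/COP = 85700 W.
Saving = 598000 − 85700 = 512300 W.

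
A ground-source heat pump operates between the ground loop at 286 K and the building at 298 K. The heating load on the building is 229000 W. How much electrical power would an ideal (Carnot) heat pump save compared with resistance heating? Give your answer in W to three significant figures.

The reservoir spacing is ΔT = 298 − 286 = 12.00 K.
COP_Carnot = T_H/ΔT = 298.00/12.00 = 24.83.
Resistance heating needs Ẇ_res = Q̇_H = 229000 W; the reversible heat pump needs only Ẇ_hp = Q̇_H/COP = 9221 W.
Saving = 229000 − 9221 = 219800 W.

220000 W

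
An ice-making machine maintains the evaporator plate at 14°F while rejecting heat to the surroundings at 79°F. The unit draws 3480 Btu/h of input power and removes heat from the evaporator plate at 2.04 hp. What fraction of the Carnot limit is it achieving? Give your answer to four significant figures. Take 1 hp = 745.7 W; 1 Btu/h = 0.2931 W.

0.2047

Converting, Q̇_C = 2.040 hp = 5190 Btu/h, so COP_actual = Q̇_C/Ẇ = 5190/3480 = 1.491.
In absolute terms T_C = 263.15 K and T_H = 299.26 K, so ΔT = 36.11 K.
COP_Carnot = T_C/ΔT = 263.15/36.11 = 7.287.
η_II = COP_actual/COP_Carnot = 1.491/7.287 = 0.2047.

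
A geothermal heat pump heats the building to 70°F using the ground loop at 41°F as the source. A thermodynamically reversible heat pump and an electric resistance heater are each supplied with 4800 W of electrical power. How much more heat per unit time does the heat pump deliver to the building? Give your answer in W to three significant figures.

82900 W

In absolute terms T_C = 278.15 K and T_H = 294.26 K, so ΔT = 16.11 K.
COP_Carnot = T_H/ΔT = 294.26/16.11 = 18.26.
The heat pump delivers Q̇_H = COP × Ẇ = 87670 W; the resistance heater delivers Ẇ = 4800 W.
Extra = (COP − 1)·Ẇ = 82870 W.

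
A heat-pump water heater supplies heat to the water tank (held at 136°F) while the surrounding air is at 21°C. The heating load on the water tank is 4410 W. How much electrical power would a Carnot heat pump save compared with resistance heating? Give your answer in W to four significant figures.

In absolute terms T_C = 294.15 K and T_H = 330.93 K, so ΔT = 36.78 K.
COP_Carnot = T_H/ΔT = 330.93/36.78 = 8.998.
Resistance heating needs Ẇ_res = Q̇_H = 4410 W; the reversible heat pump needs only Ẇ_hp = Q̇_H/COP = 490.1 W.
Saving = 4410 − 490.1 = 3920 W.

3920 W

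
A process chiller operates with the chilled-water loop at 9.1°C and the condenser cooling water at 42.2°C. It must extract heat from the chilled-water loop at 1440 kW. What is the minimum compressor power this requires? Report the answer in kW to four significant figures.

In absolute terms T_C = 282.25 K and T_H = 315.35 K, so ΔT = 33.10 K.
COP_Carnot = T_C/ΔT = 282.25/33.10 = 8.527.
Ẇ_min = Q̇/COP_Carnot = 1440/8.527 = 168.9 kW.

168.9 kW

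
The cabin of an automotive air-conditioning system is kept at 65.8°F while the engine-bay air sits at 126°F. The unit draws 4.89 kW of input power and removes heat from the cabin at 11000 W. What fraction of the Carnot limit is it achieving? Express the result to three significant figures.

0.258

Converting, Q̇_C = 11000 W = 11.00 kW, so COP_actual = Q̇_C/Ẇ = 11.00/4.890 = 2.249.
In absolute terms T_C = 291.93 K and T_H = 325.37 K, so ΔT = 33.44 K.
COP_Carnot = T_C/ΔT = 291.93/33.44 = 8.729.
η_II = COP_actual/COP_Carnot = 2.249/8.729 = 0.2577.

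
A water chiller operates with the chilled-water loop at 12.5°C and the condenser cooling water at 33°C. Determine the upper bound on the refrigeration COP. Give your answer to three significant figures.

13.9

In absolute terms T_C = 285.65 K and T_H = 306.15 K, so ΔT = 20.50 K.
For a reversible cycle, COP_Carnot = T_C/ΔT = 285.65/20.50 = 13.93.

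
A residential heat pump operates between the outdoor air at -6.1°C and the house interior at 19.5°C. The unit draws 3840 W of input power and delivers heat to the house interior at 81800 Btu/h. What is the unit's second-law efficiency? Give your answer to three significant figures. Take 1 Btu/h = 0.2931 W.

0.546

Converting, Q̇_H = 81800 Btu/h = 23980 W, so COP_actual = Q̇_H/Ẇ = 23980/3840 = 6.244.
In absolute terms T_C = 267.05 K and T_H = 292.65 K, so ΔT = 25.60 K.
COP_Carnot = T_H/ΔT = 292.65/25.60 = 11.43.
η_II = COP_actual/COP_Carnot = 6.244/11.43 = 0.5462.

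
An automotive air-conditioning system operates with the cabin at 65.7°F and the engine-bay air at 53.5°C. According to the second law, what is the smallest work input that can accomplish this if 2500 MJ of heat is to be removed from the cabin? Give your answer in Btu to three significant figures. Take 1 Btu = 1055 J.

In absolute terms T_C = 291.87 K and T_H = 326.65 K, so ΔT = 34.78 K.
The reversible limit is COP_R = T_C/ΔT = 8.392, so W_min = Q_C/COP = Q_C·ΔT/T_C.
W_min = 2500 × 34.78/291.87 = 297.9 MJ = 282400 Btu.

282000 Btu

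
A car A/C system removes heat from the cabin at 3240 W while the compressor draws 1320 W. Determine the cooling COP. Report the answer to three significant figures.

2.45

The first law gives Q̇_H = Q̇_C + Ẇ, so the three rates are Q̇_C = 3240, Q̇_H = 4560, Ẇ = 1320 W.
COP_R = Q̇_C/Ẇ = 3240/1320 = 2.455.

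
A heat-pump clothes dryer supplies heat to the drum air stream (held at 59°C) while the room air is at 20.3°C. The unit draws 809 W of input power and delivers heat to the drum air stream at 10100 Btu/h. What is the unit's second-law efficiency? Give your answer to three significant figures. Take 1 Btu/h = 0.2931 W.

0.426

Converting, Q̇_H = 10100 Btu/h = 2960 W, so COP_actual = Q̇_H/Ẇ = 2960/809.0 = 3.659.
In absolute terms T_C = 293.45 K and T_H = 332.15 K, so ΔT = 38.70 K.
COP_Carnot = T_H/ΔT = 332.15/38.70 = 8.583.
η_II = COP_actual/COP_Carnot = 3.659/8.583 = 0.4263.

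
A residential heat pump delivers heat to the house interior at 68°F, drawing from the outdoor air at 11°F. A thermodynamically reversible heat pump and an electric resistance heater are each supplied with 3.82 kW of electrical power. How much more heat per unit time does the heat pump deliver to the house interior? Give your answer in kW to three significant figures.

In absolute terms T_C = 261.48 K and T_H = 293.15 K, so ΔT = 31.67 K.
COP_Carnot = T_H/ΔT = 293.15/31.67 = 9.257.
The heat pump delivers Q̇_H = COP × Ẇ = 35.36 kW; the resistance heater delivers Ẇ = 3.820 kW.
Extra = (COP − 1)·Ẇ = 31.54 kW.

31.5 kW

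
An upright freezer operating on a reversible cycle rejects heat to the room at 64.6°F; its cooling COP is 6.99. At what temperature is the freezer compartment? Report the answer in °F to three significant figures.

-1.02 °F

For a Carnot refrigerator COP_R = T_C/(T_H − T_C), so T_C = COP·T_H/(1 + COP).
With T_H = 291.26 K, T_C = 6.99 × 291.26/7.990 = 254.81 K.
Converting, 254.81 K = -1.02°F.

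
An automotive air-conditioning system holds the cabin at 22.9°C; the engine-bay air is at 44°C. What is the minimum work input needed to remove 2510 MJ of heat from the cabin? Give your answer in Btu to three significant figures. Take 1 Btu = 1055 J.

In absolute terms T_C = 296.05 K and T_H = 317.15 K, so ΔT = 21.10 K.
The reversible limit is COP_R = T_C/ΔT = 14.03, so W_min = Q_C/COP = Q_C·ΔT/T_C.
W_min = 2510 × 21.10/296.05 = 178.9 MJ = 169600 Btu.

170000 Btu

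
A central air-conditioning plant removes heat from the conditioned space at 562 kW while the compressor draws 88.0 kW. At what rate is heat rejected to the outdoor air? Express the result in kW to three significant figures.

650 kW

For a cyclic device the first law requires Q̇_H = Q̇_C + Ẇ.
Q̇_H = Q̇_C + Ẇ = 650.0 kW.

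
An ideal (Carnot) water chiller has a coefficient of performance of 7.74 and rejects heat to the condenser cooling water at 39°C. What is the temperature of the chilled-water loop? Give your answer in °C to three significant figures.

For a Carnot refrigerator COP_R = T_C/(T_H − T_C), so T_C = COP·T_H/(1 + COP).
With T_H = 312.15 K, T_C = 7.74 × 312.15/8.740 = 276.43 K.
Converting, 276.43 K = 3.28°C.

3.28 °C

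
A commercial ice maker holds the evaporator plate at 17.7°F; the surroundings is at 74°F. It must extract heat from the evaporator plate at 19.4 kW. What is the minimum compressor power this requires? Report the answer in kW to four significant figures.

2.288 kW

In absolute terms T_C = 265.21 K and T_H = 296.48 K, so ΔT = 31.28 K.
COP_Carnot = T_C/ΔT = 265.21/31.28 = 8.479.
Ẇ_min = Q̇/COP_Carnot = 19.40/8.479 = 2.288 kW.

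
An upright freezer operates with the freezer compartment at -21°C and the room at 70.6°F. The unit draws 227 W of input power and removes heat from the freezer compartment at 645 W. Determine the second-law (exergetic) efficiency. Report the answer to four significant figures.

0.4783

COP_actual = Q̇_C/Ẇ = 645.0/227.0 = 2.841.
In absolute terms T_C = 252.15 K and T_H = 294.59 K, so ΔT = 42.44 K.
COP_Carnot = T_C/ΔT = 252.15/42.44 = 5.941.
η_II = COP_actual/COP_Carnot = 2.841/5.941 = 0.4783.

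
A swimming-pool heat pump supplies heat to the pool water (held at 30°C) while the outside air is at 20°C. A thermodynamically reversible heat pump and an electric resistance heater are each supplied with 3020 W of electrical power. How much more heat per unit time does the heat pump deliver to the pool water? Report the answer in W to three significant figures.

88500 W

In absolute terms T_C = 293.15 K and T_H = 303.15 K, so ΔT = 10.00 K.
COP_Carnot = T_H/ΔT = 303.15/10.00 = 30.32.
The heat pump delivers Q̇_H = COP × Ẇ = 91550 W; the resistance heater delivers Ẇ = 3020 W.
Extra = (COP − 1)·Ẇ = 88530 W.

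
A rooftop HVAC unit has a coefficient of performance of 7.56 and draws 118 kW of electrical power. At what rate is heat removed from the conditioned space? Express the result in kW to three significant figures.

892 kW

Q̇_C = COP × Ẇ = 7.56 × 118.0 = 892.1 kW.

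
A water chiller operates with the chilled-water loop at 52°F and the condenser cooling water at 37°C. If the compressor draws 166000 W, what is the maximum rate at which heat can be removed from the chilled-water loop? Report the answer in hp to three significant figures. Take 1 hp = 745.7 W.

In absolute terms T_C = 284.26 K and T_H = 310.15 K, so ΔT = 25.89 K.
COP_Carnot = T_C/ΔT = 284.26/25.89 = 10.98.
Q̇_max = COP_Carnot × Ẇ = 10.98 × 166000 W = 1823000 W = 2444 hp.

2440 hp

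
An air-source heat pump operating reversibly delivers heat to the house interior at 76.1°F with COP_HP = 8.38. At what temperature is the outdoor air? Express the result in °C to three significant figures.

COP_HP = T_H/(T_H − T_C) gives T_H − T_C = T_H/COP.
With T_H = 297.65 K, T_C = 297.65 × (1 − 1/8.38) = 262.13 K.
Converting, 262.13 K = -11.02°C.

-11.0 °C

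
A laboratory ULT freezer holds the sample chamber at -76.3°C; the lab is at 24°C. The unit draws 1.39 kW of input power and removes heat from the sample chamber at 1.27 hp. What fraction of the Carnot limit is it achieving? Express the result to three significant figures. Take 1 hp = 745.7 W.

Converting, Q̇_C = 1.270 hp = 0.9470 kW, so COP_actual = Q̇_C/Ẇ = 0.9470/1.390 = 0.6813.
In absolute terms T_C = 196.85 K and T_H = 297.15 K, so ΔT = 100.3 K.
COP_Carnot = T_C/ΔT = 196.85/100.3 = 1.963.
η_II = COP_actual/COP_Carnot = 0.6813/1.963 = 0.3472.

0.347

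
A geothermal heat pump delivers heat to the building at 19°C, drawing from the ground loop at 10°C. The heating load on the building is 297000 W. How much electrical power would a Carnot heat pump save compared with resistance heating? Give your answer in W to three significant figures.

In absolute terms T_C = 283.15 K and T_H = 292.15 K, so ΔT = 9.000 K.
COP_Carnot = T_H/ΔT = 292.15/9.000 = 32.46.
Resistance heating needs Ẇ_res = Q̇_H = 297000 W; the reversible heat pump needs only Ẇ_hp = Q̇_H/COP = 9149 W.
Saving = 297000 − 9149 = 287900 W.

288000 W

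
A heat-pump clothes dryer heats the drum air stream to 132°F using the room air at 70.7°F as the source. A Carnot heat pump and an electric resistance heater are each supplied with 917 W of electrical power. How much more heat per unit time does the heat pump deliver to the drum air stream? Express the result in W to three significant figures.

7930 W

In absolute terms T_C = 294.65 K and T_H = 328.71 K, so ΔT = 34.06 K.
COP_Carnot = T_H/ΔT = 328.71/34.06 = 9.652.
The heat pump delivers Q̇_H = COP × Ẇ = 8851 W; the resistance heater delivers Ẇ = 917.0 W.
Extra = (COP − 1)·Ẇ = 7934 W.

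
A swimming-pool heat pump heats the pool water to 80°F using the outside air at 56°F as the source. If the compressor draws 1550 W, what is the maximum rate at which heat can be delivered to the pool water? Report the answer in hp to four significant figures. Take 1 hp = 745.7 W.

In absolute terms T_C = 286.48 K and T_H = 299.82 K, so ΔT = 13.33 K.
COP_Carnot = T_H/ΔT = 299.82/13.33 = 22.49.
Q̇_max = COP_Carnot × Ẇ = 22.49 × 1550 W = 34850 W = 46.74 hp.

46.74 hp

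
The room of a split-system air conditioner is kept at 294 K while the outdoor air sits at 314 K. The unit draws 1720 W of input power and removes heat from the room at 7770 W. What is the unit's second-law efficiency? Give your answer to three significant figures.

COP_actual = Q̇_C/Ẇ = 7770/1720 = 4.517.
The reservoir spacing is ΔT = 314 − 294 = 20.00 K.
COP_Carnot = T_C/ΔT = 294.00/20.00 = 14.70.
η_II = COP_actual/COP_Carnot = 4.517/14.70 = 0.3073.

0.307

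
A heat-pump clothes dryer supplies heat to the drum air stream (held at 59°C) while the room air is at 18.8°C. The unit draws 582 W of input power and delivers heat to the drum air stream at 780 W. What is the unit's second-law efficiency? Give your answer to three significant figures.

COP_actual = Q̇_H/Ẇ = 780.0/582.0 = 1.340.
In absolute terms T_C = 291.95 K and T_H = 332.15 K, so ΔT = 40.20 K.
COP_Carnot = T_H/ΔT = 332.15/40.20 = 8.262.
η_II = COP_actual/COP_Carnot = 1.340/8.262 = 0.1622.

0.162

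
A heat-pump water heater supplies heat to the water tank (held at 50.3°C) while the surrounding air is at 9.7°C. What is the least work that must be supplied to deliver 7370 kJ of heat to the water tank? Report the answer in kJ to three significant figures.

925 kJ

In absolute terms T_C = 282.85 K and T_H = 323.45 K, so ΔT = 40.60 K.
The reversible limit is COP_HP = T_H/ΔT = 7.967, so W_min = Q_H/COP = Q_H·ΔT/T_H.
W_min = 7370 × 40.60/323.45 = 925.1 kJ.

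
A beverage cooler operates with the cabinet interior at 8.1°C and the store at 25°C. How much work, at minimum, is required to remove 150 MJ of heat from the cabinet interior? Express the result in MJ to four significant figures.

In absolute terms T_C = 281.25 K and T_H = 298.15 K, so ΔT = 16.90 K.
The reversible limit is COP_R = T_C/ΔT = 16.64, so W_min = Q_C/COP = Q_C·ΔT/T_C.
W_min = 150.0 × 16.90/281.25 = 9.013 MJ.

9.013 MJ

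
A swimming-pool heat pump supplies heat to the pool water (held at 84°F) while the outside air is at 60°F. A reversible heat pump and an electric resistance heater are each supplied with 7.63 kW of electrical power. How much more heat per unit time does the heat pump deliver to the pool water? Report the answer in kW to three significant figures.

165 kW

In absolute terms T_C = 288.71 K and T_H = 302.04 K, so ΔT = 13.33 K.
COP_Carnot = T_H/ΔT = 302.04/13.33 = 22.65.
The heat pump delivers Q̇_H = COP × Ẇ = 172.8 kW; the resistance heater delivers Ẇ = 7.630 kW.
Extra = (COP − 1)·Ẇ = 165.2 kW.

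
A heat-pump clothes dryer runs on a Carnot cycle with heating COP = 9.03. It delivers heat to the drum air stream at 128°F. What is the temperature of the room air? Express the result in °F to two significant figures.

COP_HP = T_H/(T_H − T_C) gives T_H − T_C = T_H/COP.
With T_H = 326.48 K, T_C = 326.48 × (1 − 1/9.03) = 290.33 K.
Converting, 290.33 K = 62.92°F.

63 °F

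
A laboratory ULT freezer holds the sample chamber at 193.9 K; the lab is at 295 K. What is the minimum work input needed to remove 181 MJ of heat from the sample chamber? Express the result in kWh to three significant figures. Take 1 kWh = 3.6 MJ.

The reservoir spacing is ΔT = 295 − 193.9 = 101.1 K.
The reversible limit is COP_R = T_C/ΔT = 1.918, so W_min = Q_C/COP = Q_C·ΔT/T_C.
W_min = 181.0 × 101.1/193.90 = 94.37 MJ = 26.21 kWh.

26.2 kWh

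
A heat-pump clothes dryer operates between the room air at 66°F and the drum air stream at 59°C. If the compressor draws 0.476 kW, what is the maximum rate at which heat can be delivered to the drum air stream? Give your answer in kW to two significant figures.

In absolute terms T_C = 292.04 K and T_H = 332.15 K, so ΔT = 40.11 K.
COP_Carnot = T_H/ΔT = 332.15/40.11 = 8.281.
Q̇_max = COP_Carnot × Ẇ = 8.281 × 0.4760 kW = 3.942 kW.

3.9 kW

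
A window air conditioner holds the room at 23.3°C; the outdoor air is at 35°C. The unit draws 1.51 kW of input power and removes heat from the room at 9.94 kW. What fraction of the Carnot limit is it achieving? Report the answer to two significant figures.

COP_actual = Q̇_C/Ẇ = 9.940/1.510 = 6.583.
In absolute terms T_C = 296.45 K and T_H = 308.15 K, so ΔT = 11.70 K.
COP_Carnot = T_C/ΔT = 296.45/11.70 = 25.34.
η_II = COP_actual/COP_Carnot = 6.583/25.34 = 0.2598.

0.26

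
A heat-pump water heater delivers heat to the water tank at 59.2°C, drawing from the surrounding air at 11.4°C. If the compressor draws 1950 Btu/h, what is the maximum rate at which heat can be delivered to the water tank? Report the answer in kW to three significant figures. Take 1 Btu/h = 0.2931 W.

In absolute terms T_C = 284.55 K and T_H = 332.35 K, so ΔT = 47.80 K.
COP_Carnot = T_H/ΔT = 332.35/47.80 = 6.953.
Q̇_max = COP_Carnot × Ẇ = 6.953 × 1950 Btu/h = 13560 Btu/h = 3.974 kW.

3.97 kW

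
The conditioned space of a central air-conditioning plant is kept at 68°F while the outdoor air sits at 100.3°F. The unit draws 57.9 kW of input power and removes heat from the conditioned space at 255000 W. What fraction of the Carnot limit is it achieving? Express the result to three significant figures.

Converting, Q̇_C = 255000 W = 255.0 kW, so COP_actual = Q̇_C/Ẇ = 255.0/57.90 = 4.404.
In absolute terms T_C = 293.15 K and T_H = 311.09 K, so ΔT = 17.94 K.
COP_Carnot = T_C/ΔT = 293.15/17.94 = 16.34.
η_II = COP_actual/COP_Carnot = 4.404/16.34 = 0.2696.

0.270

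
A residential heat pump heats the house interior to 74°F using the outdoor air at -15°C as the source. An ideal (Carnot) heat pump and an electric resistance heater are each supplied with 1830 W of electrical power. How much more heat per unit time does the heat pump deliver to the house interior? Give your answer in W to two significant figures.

12000 W

In absolute terms T_C = 258.15 K and T_H = 296.48 K, so ΔT = 38.33 K.
COP_Carnot = T_H/ΔT = 296.48/38.33 = 7.734.
The heat pump delivers Q̇_H = COP × Ẇ = 14150 W; the resistance heater delivers Ẇ = 1830 W.
Extra = (COP − 1)·Ẇ = 12320 W.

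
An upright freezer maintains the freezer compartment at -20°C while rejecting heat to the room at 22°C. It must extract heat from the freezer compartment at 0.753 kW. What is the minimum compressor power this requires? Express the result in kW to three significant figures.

In absolute terms T_C = 253.15 K and T_H = 295.15 K, so ΔT = 42.00 K.
COP_Carnot = T_C/ΔT = 253.15/42.00 = 6.027.
Ẇ_min = Q̇/COP_Carnot = 0.7530/6.027 = 0.1249 kW.

0.125 kW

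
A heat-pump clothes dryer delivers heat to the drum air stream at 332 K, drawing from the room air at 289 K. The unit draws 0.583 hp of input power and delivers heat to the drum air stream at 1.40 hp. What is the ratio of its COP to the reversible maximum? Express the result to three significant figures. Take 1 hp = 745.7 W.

COP_actual = Q̇_H/Ẇ = 1.400/0.5830 = 2.401.
The reservoir spacing is ΔT = 332 − 289 = 43.00 K.
COP_Carnot = T_H/ΔT = 332.00/43.00 = 7.721.
η_II = COP_actual/COP_Carnot = 2.401/7.721 = 0.3110.

0.311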